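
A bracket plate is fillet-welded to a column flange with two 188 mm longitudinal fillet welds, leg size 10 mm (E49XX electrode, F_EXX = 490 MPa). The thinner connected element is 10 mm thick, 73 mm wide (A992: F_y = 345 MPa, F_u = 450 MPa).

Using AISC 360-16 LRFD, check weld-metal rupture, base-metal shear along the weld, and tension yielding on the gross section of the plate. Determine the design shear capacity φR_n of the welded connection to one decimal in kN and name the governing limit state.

Weld metal: throat = 0.707×10 = 7.07 mm, L = 2×188 = 376 mm. φR_n = 0.75 × 0.6 × 490 × 7.07 × 376 = 586.2 kN.
Base metal shear (10 mm plate): yield φR_n = 1.0×0.6×345×10×376 = 778.3 kN; rupture φR_n = 0.75×0.6×450×10×376 = 761.4 kN; take 761.4 kN (rupture).
Tension yield (gross): A_g = 73×10 = 730 mm². φR_n = 0.90 × 345 × 730 = 226.7 kN.
Governing: min(586.2, 761.4, 226.7) = 226.7 kN → gross-section yield.

226.7 kN (gross-section yield governs)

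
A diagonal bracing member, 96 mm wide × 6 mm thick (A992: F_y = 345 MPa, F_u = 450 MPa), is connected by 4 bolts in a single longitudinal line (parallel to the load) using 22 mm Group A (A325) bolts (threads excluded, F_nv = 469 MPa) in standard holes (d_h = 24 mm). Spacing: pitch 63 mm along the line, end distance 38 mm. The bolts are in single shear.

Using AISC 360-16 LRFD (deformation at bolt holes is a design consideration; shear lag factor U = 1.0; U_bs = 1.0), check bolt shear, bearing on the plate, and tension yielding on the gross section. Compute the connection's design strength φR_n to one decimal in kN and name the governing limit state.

178.8 kN (gross-section yield governs)

Bolt shear: A_b = π(22)²/4 = 380.13 mm². φR_n = 0.75 × 469 × 380.13 × 4 × 1 = 534.8 kN.
Bearing (6 mm plate, F_u = 450 MPa): end bolts L_c = 38 − 24/2 = 26, R_n = min(1.2×26×6×450, 2.4×22×6×450) = 84.24 kN/bolt; interior L_c = 63 − 24 = 39, R_n = 126.36 kN/bolt. φR_n = 0.75 × (1×84.24 + 3×126.36) = 347.5 kN.
Tension yield (gross): A_g = 96×6 = 576 mm². φR_n = 0.90 × 345 × 576 = 178.8 kN.
Governing: min(534.8, 347.5, 178.8) = 178.8 kN → gross-section yield.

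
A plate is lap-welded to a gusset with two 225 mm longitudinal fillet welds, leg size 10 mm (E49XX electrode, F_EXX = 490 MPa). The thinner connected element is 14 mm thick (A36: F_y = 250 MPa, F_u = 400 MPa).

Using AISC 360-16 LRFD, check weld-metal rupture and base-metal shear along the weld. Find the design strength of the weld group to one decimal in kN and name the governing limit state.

Weld metal: throat = 0.707×10 = 7.07 mm, L = 2×225 = 450 mm. φR_n = 0.75 × 0.6 × 490 × 7.07 × 450 = 701.5 kN.
Base metal shear (14 mm plate): yield φR_n = 1.0×0.6×250×14×450 = 945.0 kN; rupture φR_n = 0.75×0.6×400×14×450 = 1134.0 kN; take 945.0 kN (yield).
Governing: min(701.5, 945.0) = 701.5 kN → weld metal.

701.5 kN (weld metal governs)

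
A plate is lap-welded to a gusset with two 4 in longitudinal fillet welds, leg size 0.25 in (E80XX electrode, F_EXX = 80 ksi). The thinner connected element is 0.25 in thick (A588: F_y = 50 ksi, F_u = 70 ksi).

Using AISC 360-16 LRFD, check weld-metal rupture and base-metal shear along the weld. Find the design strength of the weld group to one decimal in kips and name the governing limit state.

50.9 kips (weld metal governs)

Weld metal: throat = 0.707×0.25 = 0.17675 in, L = 2×4 = 8 in. φR_n = 0.75 × 0.6 × 80 × 0.17675 × 8 = 50.9 kips.
Base metal shear (0.25 in plate): yield φR_n = 1.0×0.6×50×0.25×8 = 60.0 kips; rupture φR_n = 0.75×0.6×70×0.25×8 = 63.0 kips; take 60.0 kips (yield).
Governing: min(50.9, 60.0) = 50.9 kips → weld metal.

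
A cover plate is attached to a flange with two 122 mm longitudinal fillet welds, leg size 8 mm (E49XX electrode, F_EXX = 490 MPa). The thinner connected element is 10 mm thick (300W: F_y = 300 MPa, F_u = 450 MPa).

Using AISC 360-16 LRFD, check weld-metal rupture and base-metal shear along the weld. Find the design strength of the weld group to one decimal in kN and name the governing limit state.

304.3 kN (weld metal governs)

Weld metal: throat = 0.707×8 = 5.656 mm, L = 2×122 = 244 mm. φR_n = 0.75 × 0.6 × 490 × 5.656 × 244 = 304.3 kN.
Base metal shear (10 mm plate): yield φR_n = 1.0×0.6×300×10×244 = 439.2 kN; rupture φR_n = 0.75×0.6×450×10×244 = 494.1 kN; take 439.2 kN (yield).
Governing: min(304.3, 439.2) = 304.3 kN → weld metal.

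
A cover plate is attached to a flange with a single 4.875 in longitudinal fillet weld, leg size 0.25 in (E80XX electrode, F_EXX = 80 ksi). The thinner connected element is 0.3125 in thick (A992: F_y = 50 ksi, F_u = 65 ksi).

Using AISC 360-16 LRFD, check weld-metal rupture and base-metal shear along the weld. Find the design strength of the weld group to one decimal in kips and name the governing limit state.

Weld metal: throat = 0.707×0.25 = 0.17675 in, L = 4.875 in. φR_n = 0.75 × 0.6 × 80 × 0.17675 × 4.875 = 31.0 kips.
Base metal shear (0.3125 in plate): yield φR_n = 1.0×0.6×50×0.3125×4.875 = 45.7 kips; rupture φR_n = 0.75×0.6×65×0.3125×4.875 = 44.6 kips; take 44.6 kips (rupture).
Governing: min(31.0, 44.6) = 31.0 kips → weld metal.

31.0 kips (weld metal governs)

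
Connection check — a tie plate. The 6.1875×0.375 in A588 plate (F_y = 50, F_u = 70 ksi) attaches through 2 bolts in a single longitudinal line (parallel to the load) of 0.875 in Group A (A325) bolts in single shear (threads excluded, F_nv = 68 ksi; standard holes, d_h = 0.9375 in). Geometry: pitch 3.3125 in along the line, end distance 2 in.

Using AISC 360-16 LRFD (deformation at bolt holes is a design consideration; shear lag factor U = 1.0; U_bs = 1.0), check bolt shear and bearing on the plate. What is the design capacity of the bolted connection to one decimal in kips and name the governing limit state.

61.3 kips (bolt shear governs)

Bolt shear: A_b = π(0.875)²/4 = 0.60132 in². φR_n = 0.75 × 68 × 0.60132 × 2 × 1 = 61.3 kips.
Bearing (0.375 in plate, F_u = 70 ksi): end bolts L_c = 2 − 0.9375/2 = 1.53125, R_n = min(1.2×1.53125×0.375×70, 2.4×0.875×0.375×70) = 48.234 kips/bolt; interior L_c = 3.3125 − 0.9375 = 2.375, R_n = 55.125 kips/bolt. φR_n = 0.75 × (1×48.234 + 1×55.125) = 77.5 kips.
Governing: min(61.3, 77.5) = 61.3 kips → bolt shear.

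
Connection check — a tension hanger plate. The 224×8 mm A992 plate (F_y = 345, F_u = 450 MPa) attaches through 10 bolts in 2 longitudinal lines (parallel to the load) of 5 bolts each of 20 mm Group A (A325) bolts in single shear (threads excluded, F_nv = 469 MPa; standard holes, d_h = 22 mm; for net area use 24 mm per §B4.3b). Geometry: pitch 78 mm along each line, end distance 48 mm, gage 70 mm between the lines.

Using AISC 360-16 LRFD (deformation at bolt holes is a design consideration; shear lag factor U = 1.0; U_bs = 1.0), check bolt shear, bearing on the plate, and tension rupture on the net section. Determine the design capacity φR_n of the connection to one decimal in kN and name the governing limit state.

475.2 kN (net-section rupture governs)

Bolt shear: A_b = π(20)²/4 = 314.16 mm². φR_n = 0.75 × 469 × 314.16 × 10 × 1 = 1105.1 kN.
Bearing (8 mm plate, F_u = 450 MPa): end bolts L_c = 48 − 22/2 = 37, R_n = min(1.2×37×8×450, 2.4×20×8×450) = 159.84 kN/bolt; interior L_c = 78 − 22 = 56, R_n = 172.8 kN/bolt. φR_n = 0.75 × (2×159.84 + 8×172.8) = 1276.6 kN.
Tension rupture (net): A_n = (224 − 2×24)×8 = 1408 mm² (U = 1.0, A_e = A_n). φR_n = 0.75 × 450 × 1408 = 475.2 kN.
Governing: min(1105.1, 1276.6, 475.2) = 475.2 kN → net-section rupture.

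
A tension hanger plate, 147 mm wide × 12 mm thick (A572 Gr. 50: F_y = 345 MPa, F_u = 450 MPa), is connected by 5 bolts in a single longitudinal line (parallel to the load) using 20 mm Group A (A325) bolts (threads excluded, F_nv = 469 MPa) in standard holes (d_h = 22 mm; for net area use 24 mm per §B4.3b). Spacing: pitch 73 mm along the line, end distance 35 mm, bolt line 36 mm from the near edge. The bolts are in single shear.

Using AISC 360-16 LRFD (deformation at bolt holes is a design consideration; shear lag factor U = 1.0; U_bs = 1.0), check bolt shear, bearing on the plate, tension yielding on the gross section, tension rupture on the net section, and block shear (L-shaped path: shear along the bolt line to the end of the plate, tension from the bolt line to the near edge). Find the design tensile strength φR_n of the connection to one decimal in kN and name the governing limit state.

Bolt shear: A_b = π(20)²/4 = 314.16 mm². φR_n = 0.75 × 469 × 314.16 × 5 × 1 = 552.5 kN.
Bearing (12 mm plate, F_u = 450 MPa): end bolts L_c = 35 − 22/2 = 24, R_n = min(1.2×24×12×450, 2.4×20×12×450) = 155.52 kN/bolt; interior L_c = 73 − 22 = 51, R_n = 259.2 kN/bolt. φR_n = 0.75 × (1×155.52 + 4×259.2) = 894.2 kN.
Tension yield (gross): A_g = 147×12 = 1764 mm². φR_n = 0.90 × 345 × 1764 = 547.7 kN.
Tension rupture (net): A_n = (147 − 1×24)×12 = 1476 mm² (U = 1.0, A_e = A_n). φR_n = 0.75 × 450 × 1476 = 498.2 kN.
Block shear: shear path 1×[35+4×73] = 1×327 mm, A_gv = 3924, A_nv = 1×(327 − 4.5×24)×12 = 2628 mm²; tension to near edge: (36 − 0.5×24)×12 = 288 mm². R_n = min(0.6×450×2628, 0.6×345×3924) + 1.0×450×288 = min(709.56, 812.27) + 129.6 = 839.16 kN. φR_n = 0.75 × 839.16 = 629.4 kN.
Governing: min(552.5, 894.2, 547.7, 498.2, 629.4) = 498.2 kN → net-section rupture.

498.2 kN (net-section rupture governs)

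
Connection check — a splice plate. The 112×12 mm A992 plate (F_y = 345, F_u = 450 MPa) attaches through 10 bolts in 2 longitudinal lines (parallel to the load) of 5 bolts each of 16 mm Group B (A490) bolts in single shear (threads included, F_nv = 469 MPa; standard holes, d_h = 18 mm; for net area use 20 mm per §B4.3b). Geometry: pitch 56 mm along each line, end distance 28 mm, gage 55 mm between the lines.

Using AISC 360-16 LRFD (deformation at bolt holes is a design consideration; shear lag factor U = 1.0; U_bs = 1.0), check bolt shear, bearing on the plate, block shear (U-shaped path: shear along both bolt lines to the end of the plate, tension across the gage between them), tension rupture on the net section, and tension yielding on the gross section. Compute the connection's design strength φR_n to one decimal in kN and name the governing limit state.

291.6 kN (net-section rupture governs)

Bolt shear: A_b = π(16)²/4 = 201.06 mm². φR_n = 0.75 × 469 × 201.06 × 10 × 1 = 707.2 kN.
Bearing (12 mm plate, F_u = 450 MPa): end bolts L_c = 28 − 18/2 = 19, R_n = min(1.2×19×12×450, 2.4×16×12×450) = 123.12 kN/bolt; interior L_c = 56 − 18 = 38, R_n = 207.36 kN/bolt. φR_n = 0.75 × (2×123.12 + 8×207.36) = 1428.8 kN.
Block shear: shear path 2×[28+4×56] = 2×252 mm, A_gv = 6048, A_nv = 2×(252 − 4.5×20)×12 = 3888 mm²; tension across gage: (55 − 1×20)×12 = 420 mm². R_n = min(0.6×450×3888, 0.6×345×6048) + 1.0×450×420 = min(1049.8, 1251.9) + 189 = 1238.8 kN. φR_n = 0.75 × 1238.8 = 929.1 kN.
Tension rupture (net): A_n = (112 − 2×20)×12 = 864 mm² (U = 1.0, A_e = A_n). φR_n = 0.75 × 450 × 864 = 291.6 kN.
Tension yield (gross): A_g = 112×12 = 1344 mm². φR_n = 0.90 × 345 × 1344 = 417.3 kN.
Governing: min(707.2, 1428.8, 929.1, 291.6, 417.3) = 291.6 kN → net-section rupture.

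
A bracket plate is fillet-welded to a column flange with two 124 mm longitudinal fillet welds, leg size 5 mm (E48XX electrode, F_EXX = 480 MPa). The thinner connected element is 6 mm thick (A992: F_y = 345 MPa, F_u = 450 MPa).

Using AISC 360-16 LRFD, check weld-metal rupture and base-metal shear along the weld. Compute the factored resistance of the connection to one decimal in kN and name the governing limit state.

189.4 kN (weld metal governs)

Weld metal: throat = 0.707×5 = 3.535 mm, L = 2×124 = 248 mm. φR_n = 0.75 × 0.6 × 480 × 3.535 × 248 = 189.4 kN.
Base metal shear (6 mm plate): yield φR_n = 1.0×0.6×345×6×248 = 308.0 kN; rupture φR_n = 0.75×0.6×450×6×248 = 301.3 kN; take 301.3 kN (rupture).
Governing: min(189.4, 301.3) = 189.4 kN → weld metal.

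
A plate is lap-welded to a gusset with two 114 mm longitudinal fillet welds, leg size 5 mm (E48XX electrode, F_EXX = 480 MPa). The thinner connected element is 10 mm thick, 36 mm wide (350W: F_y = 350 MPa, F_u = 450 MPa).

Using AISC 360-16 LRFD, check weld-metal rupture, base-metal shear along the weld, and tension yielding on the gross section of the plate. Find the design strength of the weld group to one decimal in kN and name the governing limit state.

Weld metal: throat = 0.707×5 = 3.535 mm, L = 2×114 = 228 mm. φR_n = 0.75 × 0.6 × 480 × 3.535 × 228 = 174.1 kN.
Base metal shear (10 mm plate): yield φR_n = 1.0×0.6×350×10×228 = 478.8 kN; rupture φR_n = 0.75×0.6×450×10×228 = 461.7 kN; take 461.7 kN (rupture).
Tension yield (gross): A_g = 36×10 = 360 mm². φR_n = 0.90 × 350 × 360 = 113.4 kN.
Governing: min(174.1, 461.7, 113.4) = 113.4 kN → gross-section yield.

113.4 kN (gross-section yield governs)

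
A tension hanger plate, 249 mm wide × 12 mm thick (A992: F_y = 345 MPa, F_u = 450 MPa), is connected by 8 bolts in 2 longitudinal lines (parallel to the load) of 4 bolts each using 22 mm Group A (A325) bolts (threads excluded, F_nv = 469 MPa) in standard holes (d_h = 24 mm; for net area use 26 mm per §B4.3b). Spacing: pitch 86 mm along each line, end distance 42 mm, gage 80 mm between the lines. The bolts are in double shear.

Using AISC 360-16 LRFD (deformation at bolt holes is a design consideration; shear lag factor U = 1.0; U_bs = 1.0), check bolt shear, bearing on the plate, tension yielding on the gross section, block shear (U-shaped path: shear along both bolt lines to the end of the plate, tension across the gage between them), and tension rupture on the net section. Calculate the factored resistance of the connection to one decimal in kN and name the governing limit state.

797.9 kN (net-section rupture governs)

Bolt shear: A_b = π(22)²/4 = 380.13 mm². φR_n = 0.75 × 469 × 380.13 × 8 × 2 = 2139.4 kN.
Bearing (12 mm plate, F_u = 450 MPa): end bolts L_c = 42 − 24/2 = 30, R_n = min(1.2×30×12×450, 2.4×22×12×450) = 194.4 kN/bolt; interior L_c = 86 − 24 = 62, R_n = 285.12 kN/bolt. φR_n = 0.75 × (2×194.4 + 6×285.12) = 1574.6 kN.
Tension yield (gross): A_g = 249×12 = 2988 mm². φR_n = 0.90 × 345 × 2988 = 927.8 kN.
Block shear: shear path 2×[42+3×86] = 2×300 mm, A_gv = 7200, A_nv = 2×(300 − 3.5×26)×12 = 5016 mm²; tension across gage: (80 − 1×26)×12 = 648 mm². R_n = min(0.6×450×5016, 0.6×345×7200) + 1.0×450×648 = min(1354.3, 1490.4) + 291.6 = 1645.9 kN. φR_n = 0.75 × 1645.9 = 1234.4 kN.
Tension rupture (net): A_n = (249 − 2×26)×12 = 2364 mm² (U = 1.0, A_e = A_n). φR_n = 0.75 × 450 × 2364 = 797.9 kN.
Governing: min(2139.4, 1574.6, 927.8, 1234.4, 797.9) = 797.9 kN → net-section rupture.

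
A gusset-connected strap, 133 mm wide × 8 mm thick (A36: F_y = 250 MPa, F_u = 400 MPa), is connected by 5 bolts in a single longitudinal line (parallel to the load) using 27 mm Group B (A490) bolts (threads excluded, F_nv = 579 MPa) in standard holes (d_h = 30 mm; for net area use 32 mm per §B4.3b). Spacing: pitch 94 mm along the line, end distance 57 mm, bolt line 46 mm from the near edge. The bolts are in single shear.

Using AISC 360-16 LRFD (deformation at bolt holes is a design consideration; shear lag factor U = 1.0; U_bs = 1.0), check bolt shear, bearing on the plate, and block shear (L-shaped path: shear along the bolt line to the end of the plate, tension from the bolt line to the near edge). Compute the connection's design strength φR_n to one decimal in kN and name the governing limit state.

Bolt shear: A_b = π(27)²/4 = 572.56 mm². φR_n = 0.75 × 579 × 572.56 × 5 × 1 = 1243.2 kN.
Bearing (8 mm plate, F_u = 400 MPa): end bolts L_c = 57 − 30/2 = 42, R_n = min(1.2×42×8×400, 2.4×27×8×400) = 161.28 kN/bolt; interior L_c = 94 − 30 = 64, R_n = 207.36 kN/bolt. φR_n = 0.75 × (1×161.28 + 4×207.36) = 743.0 kN.
Block shear: shear path 1×[57+4×94] = 1×433 mm, A_gv = 3464, A_nv = 1×(433 − 4.5×32)×8 = 2312 mm²; tension to near edge: (46 − 0.5×32)×8 = 240 mm². R_n = min(0.6×400×2312, 0.6×250×3464) + 1.0×400×240 = min(554.88, 519.6) + 96 = 615.6 kN. φR_n = 0.75 × 615.6 = 461.7 kN.
Governing: min(1243.2, 743.0, 461.7) = 461.7 kN → block shear.

461.7 kN (block shear governs)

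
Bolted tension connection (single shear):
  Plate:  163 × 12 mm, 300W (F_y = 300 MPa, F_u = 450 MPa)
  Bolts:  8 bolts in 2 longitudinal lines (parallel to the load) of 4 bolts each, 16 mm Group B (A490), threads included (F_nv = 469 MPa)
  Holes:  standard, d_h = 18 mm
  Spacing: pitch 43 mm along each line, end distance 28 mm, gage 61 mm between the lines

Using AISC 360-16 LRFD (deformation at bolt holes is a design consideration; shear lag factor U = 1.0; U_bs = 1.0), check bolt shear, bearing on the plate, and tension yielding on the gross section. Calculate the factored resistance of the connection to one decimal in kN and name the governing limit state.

528.1 kN (gross-section yield governs)

Bolt shear: A_b = π(16)²/4 = 201.06 mm². φR_n = 0.75 × 469 × 201.06 × 8 × 1 = 565.8 kN.
Bearing (12 mm plate, F_u = 450 MPa): end bolts L_c = 28 − 18/2 = 19, R_n = min(1.2×19×12×450, 2.4×16×12×450) = 123.12 kN/bolt; interior L_c = 43 − 18 = 25, R_n = 162 kN/bolt. φR_n = 0.75 × (2×123.12 + 6×162) = 913.7 kN.
Tension yield (gross): A_g = 163×12 = 1956 mm². φR_n = 0.90 × 300 × 1956 = 528.1 kN.
Governing: min(565.8, 913.7, 528.1) = 528.1 kN → gross-section yield.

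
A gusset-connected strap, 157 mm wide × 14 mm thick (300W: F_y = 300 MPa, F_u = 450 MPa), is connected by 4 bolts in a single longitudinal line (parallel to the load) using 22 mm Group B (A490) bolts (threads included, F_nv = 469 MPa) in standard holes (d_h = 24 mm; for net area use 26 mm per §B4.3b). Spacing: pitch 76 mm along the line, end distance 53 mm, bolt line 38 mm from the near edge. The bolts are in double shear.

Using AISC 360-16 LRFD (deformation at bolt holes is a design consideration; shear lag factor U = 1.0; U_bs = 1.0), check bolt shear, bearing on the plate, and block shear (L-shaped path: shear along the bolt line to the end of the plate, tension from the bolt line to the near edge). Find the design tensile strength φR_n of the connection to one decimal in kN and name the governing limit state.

649.2 kN (block shear governs)

Bolt shear: A_b = π(22)²/4 = 380.13 mm². φR_n = 0.75 × 469 × 380.13 × 4 × 2 = 1069.7 kN.
Bearing (14 mm plate, F_u = 450 MPa): end bolts L_c = 53 − 24/2 = 41, R_n = min(1.2×41×14×450, 2.4×22×14×450) = 309.96 kN/bolt; interior L_c = 76 − 24 = 52, R_n = 332.64 kN/bolt. φR_n = 0.75 × (1×309.96 + 3×332.64) = 980.9 kN.
Block shear: shear path 1×[53+3×76] = 1×281 mm, A_gv = 3934, A_nv = 1×(281 − 3.5×26)×14 = 2660 mm²; tension to near edge: (38 − 0.5×26)×14 = 350 mm². R_n = min(0.6×450×2660, 0.6×300×3934) + 1.0×450×350 = min(718.2, 708.12) + 157.5 = 865.62 kN. φR_n = 0.75 × 865.62 = 649.2 kN.
Governing: min(1069.7, 980.9, 649.2) = 649.2 kN → block shear.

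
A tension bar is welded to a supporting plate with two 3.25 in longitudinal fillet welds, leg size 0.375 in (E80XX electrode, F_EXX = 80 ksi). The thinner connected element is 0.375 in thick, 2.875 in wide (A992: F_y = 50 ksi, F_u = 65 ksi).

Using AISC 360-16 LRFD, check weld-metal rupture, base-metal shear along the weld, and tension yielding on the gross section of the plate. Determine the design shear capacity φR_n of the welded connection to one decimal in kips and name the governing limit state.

48.5 kips (gross-section yield governs)

Weld metal: throat = 0.707×0.375 = 0.26513 in, L = 2×3.25 = 6.5 in. φR_n = 0.75 × 0.6 × 80 × 0.26513 × 6.5 = 62.0 kips.
Base metal shear (0.375 in plate): yield φR_n = 1.0×0.6×50×0.375×6.5 = 73.1 kips; rupture φR_n = 0.75×0.6×65×0.375×6.5 = 71.3 kips; take 71.3 kips (rupture).
Tension yield (gross): A_g = 2.875×0.375 = 1.0781 in². φR_n = 0.90 × 50 × 1.0781 = 48.5 kips.
Governing: min(62.0, 71.3, 48.5) = 48.5 kips → gross-section yield.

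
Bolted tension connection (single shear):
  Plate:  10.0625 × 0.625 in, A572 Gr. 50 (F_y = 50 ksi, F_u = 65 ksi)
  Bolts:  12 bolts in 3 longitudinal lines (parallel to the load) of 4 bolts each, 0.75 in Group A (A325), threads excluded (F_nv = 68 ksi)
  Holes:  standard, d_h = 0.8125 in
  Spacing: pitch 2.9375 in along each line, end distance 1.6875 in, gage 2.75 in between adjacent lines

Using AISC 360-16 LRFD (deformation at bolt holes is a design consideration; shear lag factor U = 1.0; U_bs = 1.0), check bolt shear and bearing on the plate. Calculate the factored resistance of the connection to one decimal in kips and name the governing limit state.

Bolt shear: A_b = π(0.75)²/4 = 0.44179 in². φR_n = 0.75 × 68 × 0.44179 × 12 × 1 = 270.4 kips.
Bearing (0.625 in plate, F_u = 65 ksi): end bolts L_c = 1.6875 − 0.8125/2 = 1.28125, R_n = min(1.2×1.28125×0.625×65, 2.4×0.75×0.625×65) = 62.461 kips/bolt; interior L_c = 2.9375 − 0.8125 = 2.125, R_n = 73.125 kips/bolt. φR_n = 0.75 × (3×62.461 + 9×73.125) = 634.1 kips.
Governing: min(270.4, 634.1) = 270.4 kips → bolt shear.

270.4 kips (bolt shear governs)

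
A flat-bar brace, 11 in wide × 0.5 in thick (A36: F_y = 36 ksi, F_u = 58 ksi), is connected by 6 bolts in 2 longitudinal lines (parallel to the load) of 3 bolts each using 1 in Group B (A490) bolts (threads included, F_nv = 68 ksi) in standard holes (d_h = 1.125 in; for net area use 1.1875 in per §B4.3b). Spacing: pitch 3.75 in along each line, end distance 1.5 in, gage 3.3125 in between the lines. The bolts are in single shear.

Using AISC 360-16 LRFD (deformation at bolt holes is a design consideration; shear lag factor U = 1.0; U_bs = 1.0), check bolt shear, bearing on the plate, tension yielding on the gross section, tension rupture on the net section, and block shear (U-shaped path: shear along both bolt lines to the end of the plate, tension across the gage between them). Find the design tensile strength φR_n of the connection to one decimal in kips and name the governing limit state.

Bolt shear: A_b = π(1)²/4 = 0.7854 in². φR_n = 0.75 × 68 × 0.7854 × 6 × 1 = 240.3 kips.
Bearing (0.5 in plate, F_u = 58 ksi): end bolts L_c = 1.5 − 1.125/2 = 0.9375, R_n = min(1.2×0.9375×0.5×58, 2.4×1×0.5×58) = 32.625 kips/bolt; interior L_c = 3.75 − 1.125 = 2.625, R_n = 69.6 kips/bolt. φR_n = 0.75 × (2×32.625 + 4×69.6) = 257.7 kips.
Tension yield (gross): A_g = 11×0.5 = 5.5 in². φR_n = 0.90 × 36 × 5.5 = 178.2 kips.
Tension rupture (net): A_n = (11 − 2×1.1875)×0.5 = 4.3125 in² (U = 1.0, A_e = A_n). φR_n = 0.75 × 58 × 4.3125 = 187.6 kips.
Block shear: shear path 2×[1.5+2×3.75] = 2×9 in, A_gv = 9, A_nv = 2×(9 − 2.5×1.1875)×0.5 = 6.0313 in²; tension across gage: (3.3125 − 1×1.1875)×0.5 = 1.0625 in². R_n = min(0.6×58×6.0313, 0.6×36×9) + 1.0×58×1.0625 = min(209.89, 194.4) + 61.625 = 256.03 kips. φR_n = 0.75 × 256.03 = 192.0 kips.
Governing: min(240.3, 257.7, 178.2, 187.6, 192.0) = 178.2 kips → gross-section yield.

178.2 kips (gross-section yield governs)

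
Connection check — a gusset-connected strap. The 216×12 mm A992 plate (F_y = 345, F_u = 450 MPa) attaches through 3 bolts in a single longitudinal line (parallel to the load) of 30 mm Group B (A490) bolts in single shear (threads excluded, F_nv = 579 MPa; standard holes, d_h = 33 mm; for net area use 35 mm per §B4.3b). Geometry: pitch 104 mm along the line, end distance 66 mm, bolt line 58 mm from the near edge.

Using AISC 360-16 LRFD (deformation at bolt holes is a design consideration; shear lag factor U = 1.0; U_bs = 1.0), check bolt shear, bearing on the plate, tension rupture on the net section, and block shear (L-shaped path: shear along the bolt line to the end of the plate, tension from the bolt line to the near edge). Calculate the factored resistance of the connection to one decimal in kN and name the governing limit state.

617.2 kN (block shear governs)

Bolt shear: A_b = π(30)²/4 = 706.86 mm². φR_n = 0.75 × 579 × 706.86 × 3 × 1 = 920.9 kN.
Bearing (12 mm plate, F_u = 450 MPa): end bolts L_c = 66 − 33/2 = 49.5, R_n = min(1.2×49.5×12×450, 2.4×30×12×450) = 320.76 kN/bolt; interior L_c = 104 − 33 = 71, R_n = 388.8 kN/bolt. φR_n = 0.75 × (1×320.76 + 2×388.8) = 823.8 kN.
Tension rupture (net): A_n = (216 − 1×35)×12 = 2172 mm² (U = 1.0, A_e = A_n). φR_n = 0.75 × 450 × 2172 = 733.1 kN.
Block shear: shear path 1×[66+2×104] = 1×274 mm, A_gv = 3288, A_nv = 1×(274 − 2.5×35)×12 = 2238 mm²; tension to near edge: (58 − 0.5×35)×12 = 486 mm². R_n = min(0.6×450×2238, 0.6×345×3288) + 1.0×450×486 = min(604.26, 680.62) + 218.7 = 822.96 kN. φR_n = 0.75 × 822.96 = 617.2 kN.
Governing: min(920.9, 823.8, 733.1, 617.2) = 617.2 kN → block shear.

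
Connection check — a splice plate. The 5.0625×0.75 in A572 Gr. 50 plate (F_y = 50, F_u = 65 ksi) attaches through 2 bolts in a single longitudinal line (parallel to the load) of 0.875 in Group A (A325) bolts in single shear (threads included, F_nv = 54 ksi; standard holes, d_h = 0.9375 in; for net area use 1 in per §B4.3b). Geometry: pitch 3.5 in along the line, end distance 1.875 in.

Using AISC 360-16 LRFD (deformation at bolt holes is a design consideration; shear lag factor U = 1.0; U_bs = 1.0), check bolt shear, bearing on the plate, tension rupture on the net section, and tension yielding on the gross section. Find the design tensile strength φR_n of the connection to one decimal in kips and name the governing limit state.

Bolt shear: A_b = π(0.875)²/4 = 0.60132 in². φR_n = 0.75 × 54 × 0.60132 × 2 × 1 = 48.7 kips.
Bearing (0.75 in plate, F_u = 65 ksi): end bolts L_c = 1.875 − 0.9375/2 = 1.40625, R_n = min(1.2×1.40625×0.75×65, 2.4×0.875×0.75×65) = 82.266 kips/bolt; interior L_c = 3.5 − 0.9375 = 2.5625, R_n = 102.38 kips/bolt. φR_n = 0.75 × (1×82.266 + 1×102.38) = 138.5 kips.
Tension rupture (net): A_n = (5.0625 − 1×1)×0.75 = 3.0469 in² (U = 1.0, A_e = A_n). φR_n = 0.75 × 65 × 3.0469 = 148.5 kips.
Tension yield (gross): A_g = 5.0625×0.75 = 3.7969 in². φR_n = 0.90 × 50 × 3.7969 = 170.9 kips.
Governing: min(48.7, 138.5, 148.5, 170.9) = 48.7 kips → bolt shear.

48.7 kips (bolt shear governs)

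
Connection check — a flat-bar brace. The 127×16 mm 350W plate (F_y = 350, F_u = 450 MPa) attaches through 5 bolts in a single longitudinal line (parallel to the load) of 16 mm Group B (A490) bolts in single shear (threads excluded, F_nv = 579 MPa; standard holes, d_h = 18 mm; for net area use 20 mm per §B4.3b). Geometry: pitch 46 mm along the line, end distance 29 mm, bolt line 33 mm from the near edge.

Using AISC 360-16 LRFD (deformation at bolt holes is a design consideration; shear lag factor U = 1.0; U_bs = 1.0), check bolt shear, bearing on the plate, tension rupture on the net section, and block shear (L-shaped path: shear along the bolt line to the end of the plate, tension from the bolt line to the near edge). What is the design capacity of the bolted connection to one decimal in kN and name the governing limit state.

Bolt shear: A_b = π(16)²/4 = 201.06 mm². φR_n = 0.75 × 579 × 201.06 × 5 × 1 = 436.6 kN.
Bearing (16 mm plate, F_u = 450 MPa): end bolts L_c = 29 − 18/2 = 20, R_n = min(1.2×20×16×450, 2.4×16×16×450) = 172.8 kN/bolt; interior L_c = 46 − 18 = 28, R_n = 241.92 kN/bolt. φR_n = 0.75 × (1×172.8 + 4×241.92) = 855.4 kN.
Tension rupture (net): A_n = (127 − 1×20)×16 = 1712 mm² (U = 1.0, A_e = A_n). φR_n = 0.75 × 450 × 1712 = 577.8 kN.
Block shear: shear path 1×[29+4×46] = 1×213 mm, A_gv = 3408, A_nv = 1×(213 − 4.5×20)×16 = 1968 mm²; tension to near edge: (33 − 0.5×20)×16 = 368 mm². R_n = min(0.6×450×1968, 0.6×350×3408) + 1.0×450×368 = min(531.36, 715.68) + 165.6 = 696.96 kN. φR_n = 0.75 × 696.96 = 522.7 kN.
Governing: min(436.6, 855.4, 577.8, 522.7) = 436.6 kN → bolt shear.

436.6 kN (bolt shear governs)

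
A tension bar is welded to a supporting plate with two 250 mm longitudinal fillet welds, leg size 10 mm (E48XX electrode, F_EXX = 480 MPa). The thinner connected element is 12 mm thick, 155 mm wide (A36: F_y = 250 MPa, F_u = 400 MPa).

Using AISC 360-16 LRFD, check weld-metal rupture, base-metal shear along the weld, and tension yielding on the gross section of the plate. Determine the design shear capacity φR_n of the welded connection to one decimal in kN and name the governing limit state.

418.5 kN (gross-section yield governs)

Weld metal: throat = 0.707×10 = 7.07 mm, L = 2×250 = 500 mm. φR_n = 0.75 × 0.6 × 480 × 7.07 × 500 = 763.6 kN.
Base metal shear (12 mm plate): yield φR_n = 1.0×0.6×250×12×500 = 900.0 kN; rupture φR_n = 0.75×0.6×400×12×500 = 1080.0 kN; take 900.0 kN (yield).
Tension yield (gross): A_g = 155×12 = 1860 mm². φR_n = 0.90 × 250 × 1860 = 418.5 kN.
Governing: min(763.6, 900.0, 418.5) = 418.5 kN → gross-section yield.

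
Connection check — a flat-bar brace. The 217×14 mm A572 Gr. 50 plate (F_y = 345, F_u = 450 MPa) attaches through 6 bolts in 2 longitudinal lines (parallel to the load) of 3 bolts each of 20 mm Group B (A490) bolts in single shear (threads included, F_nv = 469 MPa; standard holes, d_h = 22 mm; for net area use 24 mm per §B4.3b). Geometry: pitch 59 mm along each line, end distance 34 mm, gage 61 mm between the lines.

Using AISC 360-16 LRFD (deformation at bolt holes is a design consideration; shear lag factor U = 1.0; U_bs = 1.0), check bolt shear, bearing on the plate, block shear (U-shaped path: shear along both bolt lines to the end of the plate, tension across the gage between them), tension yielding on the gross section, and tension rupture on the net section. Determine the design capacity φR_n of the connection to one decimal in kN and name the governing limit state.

663.0 kN (bolt shear governs)

Bolt shear: A_b = π(20)²/4 = 314.16 mm². φR_n = 0.75 × 469 × 314.16 × 6 × 1 = 663.0 kN.
Bearing (14 mm plate, F_u = 450 MPa): end bolts L_c = 34 − 22/2 = 23, R_n = min(1.2×23×14×450, 2.4×20×14×450) = 173.88 kN/bolt; interior L_c = 59 − 22 = 37, R_n = 279.72 kN/bolt. φR_n = 0.75 × (2×173.88 + 4×279.72) = 1100.0 kN.
Block shear: shear path 2×[34+2×59] = 2×152 mm, A_gv = 4256, A_nv = 2×(152 − 2.5×24)×14 = 2576 mm²; tension across gage: (61 − 1×24)×14 = 518 mm². R_n = min(0.6×450×2576, 0.6×345×4256) + 1.0×450×518 = min(695.52, 880.99) + 233.1 = 928.62 kN. φR_n = 0.75 × 928.62 = 696.5 kN.
Tension yield (gross): A_g = 217×14 = 3038 mm². φR_n = 0.90 × 345 × 3038 = 943.3 kN.
Tension rupture (net): A_n = (217 − 2×24)×14 = 2366 mm² (U = 1.0, A_e = A_n). φR_n = 0.75 × 450 × 2366 = 798.5 kN.
Governing: min(663.0, 1100.0, 696.5, 943.3, 798.5) = 663.0 kN → bolt shear.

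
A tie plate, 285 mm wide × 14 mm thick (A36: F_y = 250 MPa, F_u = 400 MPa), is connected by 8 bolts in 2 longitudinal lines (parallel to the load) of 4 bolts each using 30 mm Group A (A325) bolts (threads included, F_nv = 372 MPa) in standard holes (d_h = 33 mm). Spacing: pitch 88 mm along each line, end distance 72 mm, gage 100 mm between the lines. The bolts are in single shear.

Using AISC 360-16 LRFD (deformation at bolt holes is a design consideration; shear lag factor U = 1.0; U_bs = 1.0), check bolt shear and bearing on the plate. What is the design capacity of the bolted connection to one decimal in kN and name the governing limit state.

1577.7 kN (bolt shear governs)

Bolt shear: A_b = π(30)²/4 = 706.86 mm². φR_n = 0.75 × 372 × 706.86 × 8 × 1 = 1577.7 kN.
Bearing (14 mm plate, F_u = 400 MPa): end bolts L_c = 72 − 33/2 = 55.5, R_n = min(1.2×55.5×14×400, 2.4×30×14×400) = 372.96 kN/bolt; interior L_c = 88 − 33 = 55, R_n = 369.6 kN/bolt. φR_n = 0.75 × (2×372.96 + 6×369.6) = 2222.6 kN.
Governing: min(1577.7, 2222.6) = 1577.7 kN → bolt shear.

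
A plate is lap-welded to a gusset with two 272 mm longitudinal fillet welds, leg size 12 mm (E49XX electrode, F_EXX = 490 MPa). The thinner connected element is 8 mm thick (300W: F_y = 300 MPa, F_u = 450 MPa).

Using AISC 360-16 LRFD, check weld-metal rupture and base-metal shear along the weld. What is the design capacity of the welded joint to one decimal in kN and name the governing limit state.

Weld metal: throat = 0.707×12 = 8.484 mm, L = 2×272 = 544 mm. φR_n = 0.75 × 0.6 × 490 × 8.484 × 544 = 1017.7 kN.
Base metal shear (8 mm plate): yield φR_n = 1.0×0.6×300×8×544 = 783.4 kN; rupture φR_n = 0.75×0.6×450×8×544 = 881.3 kN; take 783.4 kN (yield).
Governing: min(1017.7, 783.4) = 783.4 kN → base-metal shear.

783.4 kN (base-metal shear governs)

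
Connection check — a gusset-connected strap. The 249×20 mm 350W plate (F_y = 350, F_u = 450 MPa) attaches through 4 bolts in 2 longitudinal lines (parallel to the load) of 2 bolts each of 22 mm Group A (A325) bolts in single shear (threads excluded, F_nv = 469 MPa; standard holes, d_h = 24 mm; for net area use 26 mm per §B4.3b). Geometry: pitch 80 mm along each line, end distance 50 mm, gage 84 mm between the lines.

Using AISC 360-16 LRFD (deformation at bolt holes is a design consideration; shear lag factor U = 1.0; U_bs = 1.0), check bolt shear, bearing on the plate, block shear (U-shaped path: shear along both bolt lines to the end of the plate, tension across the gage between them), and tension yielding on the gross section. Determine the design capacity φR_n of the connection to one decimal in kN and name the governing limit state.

Bolt shear: A_b = π(22)²/4 = 380.13 mm². φR_n = 0.75 × 469 × 380.13 × 4 × 1 = 534.8 kN.
Bearing (20 mm plate, F_u = 450 MPa): end bolts L_c = 50 − 24/2 = 38, R_n = min(1.2×38×20×450, 2.4×22×20×450) = 410.4 kN/bolt; interior L_c = 80 − 24 = 56, R_n = 475.2 kN/bolt. φR_n = 0.75 × (2×410.4 + 2×475.2) = 1328.4 kN.
Block shear: shear path 2×[50+1×80] = 2×130 mm, A_gv = 5200, A_nv = 2×(130 − 1.5×26)×20 = 3640 mm²; tension across gage: (84 − 1×26)×20 = 1160 mm². R_n = min(0.6×450×3640, 0.6×350×5200) + 1.0×450×1160 = min(982.8, 1092) + 522 = 1504.8 kN. φR_n = 0.75 × 1504.8 = 1128.6 kN.
Tension yield (gross): A_g = 249×20 = 4980 mm². φR_n = 0.90 × 350 × 4980 = 1568.7 kN.
Governing: min(534.8, 1328.4, 1128.6, 1568.7) = 534.8 kN → bolt shear.

534.8 kN (bolt shear governs)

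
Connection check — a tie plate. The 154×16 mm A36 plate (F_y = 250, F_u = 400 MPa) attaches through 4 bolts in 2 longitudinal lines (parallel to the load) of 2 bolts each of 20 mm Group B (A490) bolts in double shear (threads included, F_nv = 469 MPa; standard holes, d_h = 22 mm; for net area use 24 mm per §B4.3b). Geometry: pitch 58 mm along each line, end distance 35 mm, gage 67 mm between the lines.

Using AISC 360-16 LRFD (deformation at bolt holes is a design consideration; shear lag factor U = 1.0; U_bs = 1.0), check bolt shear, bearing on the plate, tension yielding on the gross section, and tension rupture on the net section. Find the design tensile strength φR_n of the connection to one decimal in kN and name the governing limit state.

Bolt shear: A_b = π(20)²/4 = 314.16 mm². φR_n = 0.75 × 469 × 314.16 × 4 × 2 = 884.0 kN.
Bearing (16 mm plate, F_u = 400 MPa): end bolts L_c = 35 − 22/2 = 24, R_n = min(1.2×24×16×400, 2.4×20×16×400) = 184.32 kN/bolt; interior L_c = 58 − 22 = 36, R_n = 276.48 kN/bolt. φR_n = 0.75 × (2×184.32 + 2×276.48) = 691.2 kN.
Tension yield (gross): A_g = 154×16 = 2464 mm². φR_n = 0.90 × 250 × 2464 = 554.4 kN.
Tension rupture (net): A_n = (154 − 2×24)×16 = 1696 mm² (U = 1.0, A_e = A_n). φR_n = 0.75 × 400 × 1696 = 508.8 kN.
Governing: min(884.0, 691.2, 554.4, 508.8) = 508.8 kN → net-section rupture.

508.8 kN (net-section rupture governs)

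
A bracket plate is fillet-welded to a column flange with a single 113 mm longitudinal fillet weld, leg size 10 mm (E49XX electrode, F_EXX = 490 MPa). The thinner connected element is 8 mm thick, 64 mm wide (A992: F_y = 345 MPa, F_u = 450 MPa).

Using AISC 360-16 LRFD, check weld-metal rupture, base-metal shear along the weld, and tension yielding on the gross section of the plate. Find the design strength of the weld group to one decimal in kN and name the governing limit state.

159.0 kN (gross-section yield governs)

Weld metal: throat = 0.707×10 = 7.07 mm, L = 113 mm. φR_n = 0.75 × 0.6 × 490 × 7.07 × 113 = 176.2 kN.
Base metal shear (8 mm plate): yield φR_n = 1.0×0.6×345×8×113 = 187.1 kN; rupture φR_n = 0.75×0.6×450×8×113 = 183.1 kN; take 183.1 kN (rupture).
Tension yield (gross): A_g = 64×8 = 512 mm². φR_n = 0.90 × 345 × 512 = 159.0 kN.
Governing: min(176.2, 183.1, 159.0) = 159.0 kN → gross-section yield.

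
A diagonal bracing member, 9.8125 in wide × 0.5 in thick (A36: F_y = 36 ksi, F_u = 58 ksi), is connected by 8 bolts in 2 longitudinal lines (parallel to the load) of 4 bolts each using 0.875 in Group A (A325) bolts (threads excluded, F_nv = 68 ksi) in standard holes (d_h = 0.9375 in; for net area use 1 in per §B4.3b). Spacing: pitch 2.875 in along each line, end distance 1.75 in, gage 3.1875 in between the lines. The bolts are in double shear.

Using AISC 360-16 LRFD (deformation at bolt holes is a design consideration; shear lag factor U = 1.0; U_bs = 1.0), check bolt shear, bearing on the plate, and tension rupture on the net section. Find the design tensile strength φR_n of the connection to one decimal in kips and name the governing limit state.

169.9 kips (net-section rupture governs)

Bolt shear: A_b = π(0.875)²/4 = 0.60132 in². φR_n = 0.75 × 68 × 0.60132 × 8 × 2 = 490.7 kips.
Bearing (0.5 in plate, F_u = 58 ksi): end bolts L_c = 1.75 − 0.9375/2 = 1.28125, R_n = min(1.2×1.28125×0.5×58, 2.4×0.875×0.5×58) = 44.588 kips/bolt; interior L_c = 2.875 − 0.9375 = 1.9375, R_n = 60.9 kips/bolt. φR_n = 0.75 × (2×44.588 + 6×60.9) = 340.9 kips.
Tension rupture (net): A_n = (9.8125 − 2×1)×0.5 = 3.9063 in² (U = 1.0, A_e = A_n). φR_n = 0.75 × 58 × 3.9063 = 169.9 kips.
Governing: min(490.7, 340.9, 169.9) = 169.9 kips → net-section rupture.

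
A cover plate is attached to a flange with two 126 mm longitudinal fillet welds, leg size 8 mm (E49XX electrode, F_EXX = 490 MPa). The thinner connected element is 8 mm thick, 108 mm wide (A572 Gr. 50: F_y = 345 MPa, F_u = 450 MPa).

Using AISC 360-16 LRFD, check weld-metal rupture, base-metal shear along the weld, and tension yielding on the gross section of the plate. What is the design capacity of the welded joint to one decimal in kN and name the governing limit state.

Weld metal: throat = 0.707×8 = 5.656 mm, L = 2×126 = 252 mm. φR_n = 0.75 × 0.6 × 490 × 5.656 × 252 = 314.3 kN.
Base metal shear (8 mm plate): yield φR_n = 1.0×0.6×345×8×252 = 417.3 kN; rupture φR_n = 0.75×0.6×450×8×252 = 408.2 kN; take 408.2 kN (rupture).
Tension yield (gross): A_g = 108×8 = 864 mm². φR_n = 0.90 × 345 × 864 = 268.3 kN.
Governing: min(314.3, 408.2, 268.3) = 268.3 kN → gross-section yield.

268.3 kN (gross-section yield governs)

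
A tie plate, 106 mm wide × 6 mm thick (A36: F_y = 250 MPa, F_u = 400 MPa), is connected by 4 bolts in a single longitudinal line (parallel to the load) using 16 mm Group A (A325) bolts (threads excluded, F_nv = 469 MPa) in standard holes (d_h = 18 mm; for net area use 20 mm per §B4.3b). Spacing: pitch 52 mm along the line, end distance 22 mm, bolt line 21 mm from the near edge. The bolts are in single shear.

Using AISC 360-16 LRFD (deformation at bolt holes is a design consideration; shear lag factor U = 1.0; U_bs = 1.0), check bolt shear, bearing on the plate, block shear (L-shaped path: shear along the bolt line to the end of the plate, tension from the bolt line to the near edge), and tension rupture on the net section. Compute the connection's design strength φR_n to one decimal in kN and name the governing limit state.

Bolt shear: A_b = π(16)²/4 = 201.06 mm². φR_n = 0.75 × 469 × 201.06 × 4 × 1 = 282.9 kN.
Bearing (6 mm plate, F_u = 400 MPa): end bolts L_c = 22 − 18/2 = 13, R_n = min(1.2×13×6×400, 2.4×16×6×400) = 37.44 kN/bolt; interior L_c = 52 − 18 = 34, R_n = 92.16 kN/bolt. φR_n = 0.75 × (1×37.44 + 3×92.16) = 235.4 kN.
Block shear: shear path 1×[22+3×52] = 1×178 mm, A_gv = 1068, A_nv = 1×(178 − 3.5×20)×6 = 648 mm²; tension to near edge: (21 − 0.5×20)×6 = 66 mm². R_n = min(0.6×400×648, 0.6×250×1068) + 1.0×400×66 = min(155.52, 160.2) + 26.4 = 181.92 kN. φR_n = 0.75 × 181.92 = 136.4 kN.
Tension rupture (net): A_n = (106 − 1×20)×6 = 516 mm² (U = 1.0, A_e = A_n). φR_n = 0.75 × 400 × 516 = 154.8 kN.
Governing: min(282.9, 235.4, 136.4, 154.8) = 136.4 kN → block shear.

136.4 kN (block shear governs)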